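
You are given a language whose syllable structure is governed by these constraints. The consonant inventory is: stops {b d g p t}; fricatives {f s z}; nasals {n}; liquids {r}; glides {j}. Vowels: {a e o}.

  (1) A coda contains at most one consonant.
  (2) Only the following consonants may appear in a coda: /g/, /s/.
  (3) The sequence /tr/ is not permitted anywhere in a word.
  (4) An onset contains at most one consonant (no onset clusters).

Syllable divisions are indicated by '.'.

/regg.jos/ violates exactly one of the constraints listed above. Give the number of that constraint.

/regg.jos/: syllable 1 coda /gg/ has 2 consonants (> 1).
This is a violation of constraint 1: "A coda contains at most one consonant."
The remaining constraints (2, 3, 4) are satisfied.

1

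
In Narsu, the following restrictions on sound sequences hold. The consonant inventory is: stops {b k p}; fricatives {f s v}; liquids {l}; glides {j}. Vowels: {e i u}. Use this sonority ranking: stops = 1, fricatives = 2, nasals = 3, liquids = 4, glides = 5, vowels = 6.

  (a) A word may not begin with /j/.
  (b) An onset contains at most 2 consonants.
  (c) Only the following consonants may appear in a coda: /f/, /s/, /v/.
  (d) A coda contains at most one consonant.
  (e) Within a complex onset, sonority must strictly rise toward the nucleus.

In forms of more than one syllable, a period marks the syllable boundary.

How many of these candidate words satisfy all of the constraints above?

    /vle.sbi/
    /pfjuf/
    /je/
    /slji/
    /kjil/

0

/vle.sbi/ — violates constraint (e): syllable 2 onset /sb/: /s/ (fricative, 2) → /b/ (stop, 1) does not rise → illicit
/pfjuf/ — violates constraint (b): syllable 1 onset /pfj/ has 3 consonants (> 2) → illicit
/je/ — violates constraint (a): word begins with /j/ → illicit
/slji/ — violates constraint (b): syllable 1 onset /slj/ has 3 consonants (> 2) → illicit
/kjil/ — violates constraint (c): syllable 1 coda contains /l/, which is not a licensed coda consonant → illicit
No form is licit → 0.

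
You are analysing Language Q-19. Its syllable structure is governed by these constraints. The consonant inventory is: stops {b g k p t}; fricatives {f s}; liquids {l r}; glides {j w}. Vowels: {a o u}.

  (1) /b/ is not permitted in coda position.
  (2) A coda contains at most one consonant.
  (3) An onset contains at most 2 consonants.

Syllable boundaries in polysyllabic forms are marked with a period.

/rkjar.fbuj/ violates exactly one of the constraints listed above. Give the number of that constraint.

3

/rkjar.fbuj/: syllable 1 onset /rkj/ has 3 consonants (> 2).
This is a violation of constraint 3: "An onset contains at most 2 consonants."
The remaining constraints (1, 2) are satisfied.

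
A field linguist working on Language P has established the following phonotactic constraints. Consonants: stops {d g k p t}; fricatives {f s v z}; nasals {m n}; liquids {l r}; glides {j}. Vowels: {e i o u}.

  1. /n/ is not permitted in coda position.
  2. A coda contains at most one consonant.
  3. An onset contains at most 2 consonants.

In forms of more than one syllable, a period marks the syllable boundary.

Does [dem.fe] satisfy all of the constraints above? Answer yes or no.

yes

[dem.fe] — σ1 onset /d/, coda /m/ ok; σ2 onset /f/, coda /∅/ ok → permitted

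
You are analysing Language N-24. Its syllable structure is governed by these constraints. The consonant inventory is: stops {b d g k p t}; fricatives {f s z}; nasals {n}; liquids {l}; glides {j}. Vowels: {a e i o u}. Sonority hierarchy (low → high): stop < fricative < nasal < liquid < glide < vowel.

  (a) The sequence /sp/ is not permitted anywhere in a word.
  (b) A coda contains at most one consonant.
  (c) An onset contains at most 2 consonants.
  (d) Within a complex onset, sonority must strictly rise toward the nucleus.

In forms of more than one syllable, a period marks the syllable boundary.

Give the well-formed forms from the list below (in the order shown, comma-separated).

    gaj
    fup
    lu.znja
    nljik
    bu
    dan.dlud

gaj — σ1 onset /g/, coda /j/ ok → well-formed
fup — σ1 onset /f/, coda /p/ ok → well-formed
lu.znja — violates constraint (c): syllable 2 onset /znj/ has 3 consonants (> 2) → ill-formed
nljik — violates constraint (c): syllable 1 onset /nlj/ has 3 consonants (> 2) → ill-formed
bu — σ1 onset /b/, coda /∅/ ok → well-formed
dan.dlud — σ1 onset /d/, coda /n/ ok; σ2 onset /dl/ (1→4 rises), coda /d/ ok → well-formed

gaj, fup, bu, dan.dlud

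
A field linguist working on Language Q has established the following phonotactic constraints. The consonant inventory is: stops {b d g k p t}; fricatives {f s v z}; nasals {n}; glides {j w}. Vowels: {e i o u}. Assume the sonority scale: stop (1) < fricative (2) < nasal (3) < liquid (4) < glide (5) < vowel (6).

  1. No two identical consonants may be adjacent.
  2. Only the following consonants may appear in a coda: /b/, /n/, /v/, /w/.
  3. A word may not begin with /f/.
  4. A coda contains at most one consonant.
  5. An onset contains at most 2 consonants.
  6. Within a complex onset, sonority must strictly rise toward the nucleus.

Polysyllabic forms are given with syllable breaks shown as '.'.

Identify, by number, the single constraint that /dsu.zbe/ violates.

6

/dsu.zbe/: syllable 2 onset /zb/: /z/ (fricative, 2) → /b/ (stop, 1) does not rise.
This is a violation of constraint 6: "Within a complex onset, sonority must strictly rise toward the nucleus."
The remaining constraints (1, 2, 3, 4, 5) are satisfied.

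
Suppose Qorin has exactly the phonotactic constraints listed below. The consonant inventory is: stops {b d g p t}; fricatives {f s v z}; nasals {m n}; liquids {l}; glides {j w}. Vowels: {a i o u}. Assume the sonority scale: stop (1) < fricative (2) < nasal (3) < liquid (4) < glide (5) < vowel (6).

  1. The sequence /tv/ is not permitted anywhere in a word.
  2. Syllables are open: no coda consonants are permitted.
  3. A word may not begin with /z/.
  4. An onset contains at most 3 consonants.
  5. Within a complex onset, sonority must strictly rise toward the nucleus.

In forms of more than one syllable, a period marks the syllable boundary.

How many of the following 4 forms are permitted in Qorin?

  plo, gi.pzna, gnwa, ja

4

plo — σ1 onset /pl/ (1→4 rises), coda /∅/ ok → permitted
gi.pzna — σ1 onset /g/, coda /∅/ ok; σ2 onset /pzn/ (1→2→3 rises), coda /∅/ ok → permitted
gnwa — σ1 onset /gnw/ (1→3→5 rises), coda /∅/ ok → permitted
ja — σ1 onset /j/, coda /∅/ ok → permitted
Permitted: plo, gi.pzna, gnwa, ja → 4.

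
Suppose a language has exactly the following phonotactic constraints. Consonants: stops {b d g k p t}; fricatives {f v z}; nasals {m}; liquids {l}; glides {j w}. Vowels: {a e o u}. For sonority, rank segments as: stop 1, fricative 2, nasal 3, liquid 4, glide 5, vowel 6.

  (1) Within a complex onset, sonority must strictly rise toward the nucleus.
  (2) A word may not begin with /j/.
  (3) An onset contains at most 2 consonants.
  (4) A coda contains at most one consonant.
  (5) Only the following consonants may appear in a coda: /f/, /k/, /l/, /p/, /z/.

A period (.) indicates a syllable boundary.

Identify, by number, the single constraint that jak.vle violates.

jak.vle: word begins with /j/.
This is a violation of constraint 2: "A word may not begin with /j/."
The remaining constraints (1, 3, 4, 5) are satisfied.

2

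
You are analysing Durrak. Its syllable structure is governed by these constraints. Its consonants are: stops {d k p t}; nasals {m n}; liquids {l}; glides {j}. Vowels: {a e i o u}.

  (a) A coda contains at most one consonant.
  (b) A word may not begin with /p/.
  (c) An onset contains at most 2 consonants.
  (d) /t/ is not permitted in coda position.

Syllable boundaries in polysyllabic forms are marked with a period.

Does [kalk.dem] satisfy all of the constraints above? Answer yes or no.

no

[kalk.dem] — violates constraint (a): syllable 1 coda /lk/ has 2 consonants (> 1) → ill-formed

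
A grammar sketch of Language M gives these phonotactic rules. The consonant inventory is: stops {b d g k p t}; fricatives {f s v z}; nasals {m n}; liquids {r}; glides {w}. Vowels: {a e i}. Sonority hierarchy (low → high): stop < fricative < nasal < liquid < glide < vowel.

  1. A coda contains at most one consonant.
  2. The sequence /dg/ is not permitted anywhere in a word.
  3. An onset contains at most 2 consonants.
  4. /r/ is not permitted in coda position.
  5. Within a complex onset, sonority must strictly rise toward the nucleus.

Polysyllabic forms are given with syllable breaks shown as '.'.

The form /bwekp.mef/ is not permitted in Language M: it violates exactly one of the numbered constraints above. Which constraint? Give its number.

1

/bwekp.mef/: syllable 1 coda /kp/ has 2 consonants (> 1).
This is a violation of constraint 1: "A coda contains at most one consonant."
The remaining constraints (2, 3, 4, 5) are satisfied.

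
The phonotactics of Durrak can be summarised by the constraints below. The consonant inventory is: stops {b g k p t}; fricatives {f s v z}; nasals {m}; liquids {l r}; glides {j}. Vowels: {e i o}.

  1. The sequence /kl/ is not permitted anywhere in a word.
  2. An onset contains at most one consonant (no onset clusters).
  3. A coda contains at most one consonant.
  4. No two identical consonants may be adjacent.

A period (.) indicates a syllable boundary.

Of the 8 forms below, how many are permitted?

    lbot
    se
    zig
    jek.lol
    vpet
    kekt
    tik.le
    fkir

lbot — violates constraint 2: syllable 1 onset /lb/ has 2 consonants (> 1) → not permitted
se — σ1 onset /s/, coda /∅/ ok → permitted
zig — σ1 onset /z/, coda /g/ ok → permitted
jek.lol — violates constraint 1: contains banned sequence /kl/ → not permitted
vpet — violates constraint 2: syllable 1 onset /vp/ has 2 consonants (> 1) → not permitted
kekt — violates constraint 3: syllable 1 coda /kt/ has 2 consonants (> 1) → not permitted
tik.le — violates constraint 1: contains banned sequence /kl/ → not permitted
fkir — violates constraint 2: syllable 1 onset /fk/ has 2 consonants (> 1) → not permitted
Permitted: se, zig → 2.

2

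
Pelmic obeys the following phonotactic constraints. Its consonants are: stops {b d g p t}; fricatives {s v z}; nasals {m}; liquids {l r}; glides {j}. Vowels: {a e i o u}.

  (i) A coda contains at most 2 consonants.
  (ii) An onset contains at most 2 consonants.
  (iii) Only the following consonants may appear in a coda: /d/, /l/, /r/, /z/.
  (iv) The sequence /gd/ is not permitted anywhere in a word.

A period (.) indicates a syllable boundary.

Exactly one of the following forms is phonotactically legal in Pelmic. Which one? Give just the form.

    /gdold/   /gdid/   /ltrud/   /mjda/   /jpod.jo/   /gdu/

/gdold/ — violates constraint (iv): contains banned sequence /gd/ → phonotactically illegal
/gdid/ — violates constraint (iv): contains banned sequence /gd/ → phonotactically illegal
/ltrud/ — violates constraint (ii): syllable 1 onset /ltr/ has 3 consonants (> 2) → phonotactically illegal
/mjda/ — violates constraint (ii): syllable 1 onset /mjd/ has 3 consonants (> 2) → phonotactically illegal
/jpod.jo/ — σ1 onset /jp/ (2C), coda /d/ ok; σ2 onset /j/, coda /∅/ ok → phonotactically legal
/gdu/ — violates constraint (iv): contains banned sequence /gd/ → phonotactically illegal

/jpod.jo/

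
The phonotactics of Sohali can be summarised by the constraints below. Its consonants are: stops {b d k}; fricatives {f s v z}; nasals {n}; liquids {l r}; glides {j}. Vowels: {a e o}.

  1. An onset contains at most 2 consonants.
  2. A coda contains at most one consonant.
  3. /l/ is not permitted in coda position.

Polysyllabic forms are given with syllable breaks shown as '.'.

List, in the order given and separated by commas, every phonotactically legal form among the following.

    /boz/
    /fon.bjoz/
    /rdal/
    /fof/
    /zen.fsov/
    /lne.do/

/boz/ — σ1 onset /b/, coda /z/ ok → phonotactically legal
/fon.bjoz/ — σ1 onset /f/, coda /n/ ok; σ2 onset /bj/ (2C), coda /z/ ok → phonotactically legal
/rdal/ — violates constraint 3: syllable 1 coda contains /l/ → phonotactically illegal
/fof/ — σ1 onset /f/, coda /f/ ok → phonotactically legal
/zen.fsov/ — σ1 onset /z/, coda /n/ ok; σ2 onset /fs/ (2C), coda /v/ ok → phonotactically legal
/lne.do/ — σ1 onset /ln/ (2C), coda /∅/ ok; σ2 onset /d/, coda /∅/ ok → phonotactically legal

/boz/, /fon.bjoz/, /fof/, /zen.fsov/, /lne.do/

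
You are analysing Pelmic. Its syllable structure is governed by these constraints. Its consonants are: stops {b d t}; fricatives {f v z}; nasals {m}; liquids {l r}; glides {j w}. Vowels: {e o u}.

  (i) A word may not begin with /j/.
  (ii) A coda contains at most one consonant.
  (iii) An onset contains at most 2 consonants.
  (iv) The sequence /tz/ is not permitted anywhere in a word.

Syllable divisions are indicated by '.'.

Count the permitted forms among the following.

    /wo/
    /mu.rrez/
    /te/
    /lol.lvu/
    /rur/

5

/wo/ — σ1 onset /w/, coda /∅/ ok → permitted
/mu.rrez/ — σ1 onset /m/, coda /∅/ ok; σ2 onset /rr/ (2C), coda /z/ ok → permitted
/te/ — σ1 onset /t/, coda /∅/ ok → permitted
/lol.lvu/ — σ1 onset /l/, coda /l/ ok; σ2 onset /lv/ (2C), coda /∅/ ok → permitted
/rur/ — σ1 onset /r/, coda /r/ ok → permitted
Permitted: /wo/, /mu.rrez/, /te/, /lol.lvu/, /rur/ → 5.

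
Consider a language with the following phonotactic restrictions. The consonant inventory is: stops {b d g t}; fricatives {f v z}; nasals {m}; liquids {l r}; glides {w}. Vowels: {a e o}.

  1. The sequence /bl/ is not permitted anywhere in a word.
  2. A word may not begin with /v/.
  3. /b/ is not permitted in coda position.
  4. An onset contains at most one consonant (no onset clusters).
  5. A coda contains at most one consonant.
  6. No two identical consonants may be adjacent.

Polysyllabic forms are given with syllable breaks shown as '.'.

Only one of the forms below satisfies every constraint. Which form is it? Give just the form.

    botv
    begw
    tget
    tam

botv — violates constraint 5: syllable 1 coda /tv/ has 2 consonants (> 1) → not permitted
begw — violates constraint 5: syllable 1 coda /gw/ has 2 consonants (> 1) → not permitted
tget — violates constraint 4: syllable 1 onset /tg/ has 2 consonants (> 1) → not permitted
tam — σ1 onset /t/, coda /m/ ok → permitted

tam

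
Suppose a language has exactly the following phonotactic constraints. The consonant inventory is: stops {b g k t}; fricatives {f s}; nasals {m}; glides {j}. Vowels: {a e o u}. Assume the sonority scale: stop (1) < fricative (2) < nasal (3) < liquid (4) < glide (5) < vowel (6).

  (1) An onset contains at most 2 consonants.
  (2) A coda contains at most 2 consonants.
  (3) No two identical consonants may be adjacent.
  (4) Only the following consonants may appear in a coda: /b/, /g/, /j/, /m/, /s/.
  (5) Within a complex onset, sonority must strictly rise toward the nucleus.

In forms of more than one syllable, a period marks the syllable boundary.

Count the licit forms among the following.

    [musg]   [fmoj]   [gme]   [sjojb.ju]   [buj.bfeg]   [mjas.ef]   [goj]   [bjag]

[musg] — σ1 onset /m/, coda /sg/ (2C) ok → licit
[fmoj] — σ1 onset /fm/ (2→3 rises), coda /j/ ok → licit
[gme] — σ1 onset /gm/ (1→3 rises), coda /∅/ ok → licit
[sjojb.ju] — σ1 onset /sj/ (2→5 rises), coda /jb/ (2C) ok; σ2 onset /j/, coda /∅/ ok → licit
[buj.bfeg] — σ1 onset /b/, coda /j/ ok; σ2 onset /bf/ (1→2 rises), coda /g/ ok → licit
[mjas.ef] — violates constraint 4: syllable 2 coda contains /f/, which is not a licensed coda consonant → illicit
[goj] — σ1 onset /g/, coda /j/ ok → licit
[bjag] — σ1 onset /bj/ (1→5 rises), coda /g/ ok → licit
Licit: [musg], [fmoj], [gme], [sjojb.ju], [buj.bfeg], [goj], [bjag] → 7.

7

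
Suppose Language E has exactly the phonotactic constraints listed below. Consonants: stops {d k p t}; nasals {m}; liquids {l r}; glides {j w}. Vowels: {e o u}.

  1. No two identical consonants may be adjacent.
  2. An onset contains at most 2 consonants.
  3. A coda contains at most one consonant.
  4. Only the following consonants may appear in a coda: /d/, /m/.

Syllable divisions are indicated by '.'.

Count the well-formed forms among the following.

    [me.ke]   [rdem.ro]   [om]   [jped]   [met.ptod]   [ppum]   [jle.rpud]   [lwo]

[me.ke] — σ1 onset /m/, coda /∅/ ok; σ2 onset /k/, coda /∅/ ok → well-formed
[rdem.ro] — σ1 onset /rd/ (2C), coda /m/ ok; σ2 onset /r/, coda /∅/ ok → well-formed
[om] — σ1 onset /∅/, coda /m/ ok → well-formed
[jped] — σ1 onset /jp/ (2C), coda /d/ ok → well-formed
[met.ptod] — violates constraint 4: syllable 1 coda contains /t/, which is not a licensed coda consonant → ill-formed
[ppum] — violates constraint 1: adjacent identical consonants /pp/ → ill-formed
[jle.rpud] — σ1 onset /jl/ (2C), coda /∅/ ok; σ2 onset /rp/ (2C), coda /d/ ok → well-formed
[lwo] — σ1 onset /lw/ (2C), coda /∅/ ok → well-formed
Well-formed: [me.ke], [rdem.ro], [om], [jped], [jle.rpud], [lwo] → 6.

6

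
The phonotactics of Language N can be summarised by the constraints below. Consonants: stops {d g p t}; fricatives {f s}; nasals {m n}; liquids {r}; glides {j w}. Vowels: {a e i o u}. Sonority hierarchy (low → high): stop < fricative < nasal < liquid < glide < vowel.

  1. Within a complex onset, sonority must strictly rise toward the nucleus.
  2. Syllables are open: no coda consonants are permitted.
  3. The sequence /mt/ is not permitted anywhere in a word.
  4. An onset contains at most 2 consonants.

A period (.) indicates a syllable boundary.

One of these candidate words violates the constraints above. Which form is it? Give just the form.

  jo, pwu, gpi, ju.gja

jo — σ1 onset /j/, coda /∅/ ok → phonotactically legal
pwu — σ1 onset /pw/ (1→5 rises), coda /∅/ ok → phonotactically legal
gpi — violates constraint 1: syllable 1 onset /gp/: /g/ (stop, 1) → /p/ (stop, 1) does not rise → phonotactically illegal
ju.gja — σ1 onset /j/, coda /∅/ ok; σ2 onset /gj/ (1→5 rises), coda /∅/ ok → phonotactically legal

gpi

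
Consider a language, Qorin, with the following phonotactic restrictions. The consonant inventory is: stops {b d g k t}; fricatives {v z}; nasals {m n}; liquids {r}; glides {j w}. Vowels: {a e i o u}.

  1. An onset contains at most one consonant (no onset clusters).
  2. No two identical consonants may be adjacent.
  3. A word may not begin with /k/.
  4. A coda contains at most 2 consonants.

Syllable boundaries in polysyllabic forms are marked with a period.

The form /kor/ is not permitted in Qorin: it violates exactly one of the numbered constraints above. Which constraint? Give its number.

3

/kor/: word begins with /k/.
This is a violation of constraint 3: "A word may not begin with /k/."
The remaining constraints (1, 2, 4) are satisfied.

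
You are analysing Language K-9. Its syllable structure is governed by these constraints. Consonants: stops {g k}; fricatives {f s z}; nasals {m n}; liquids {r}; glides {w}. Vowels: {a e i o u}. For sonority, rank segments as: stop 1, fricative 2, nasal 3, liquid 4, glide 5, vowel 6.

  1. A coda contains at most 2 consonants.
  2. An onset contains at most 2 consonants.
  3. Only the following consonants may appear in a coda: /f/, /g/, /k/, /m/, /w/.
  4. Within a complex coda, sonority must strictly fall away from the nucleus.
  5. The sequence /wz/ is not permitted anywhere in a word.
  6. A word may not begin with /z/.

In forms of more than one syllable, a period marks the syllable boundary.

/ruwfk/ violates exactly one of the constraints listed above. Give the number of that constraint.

1

/ruwfk/: syllable 1 coda /wfk/ has 3 consonants (> 2).
This is a violation of constraint 1: "A coda contains at most 2 consonants."
The remaining constraints (2, 3, 4, 5, 6) are satisfied.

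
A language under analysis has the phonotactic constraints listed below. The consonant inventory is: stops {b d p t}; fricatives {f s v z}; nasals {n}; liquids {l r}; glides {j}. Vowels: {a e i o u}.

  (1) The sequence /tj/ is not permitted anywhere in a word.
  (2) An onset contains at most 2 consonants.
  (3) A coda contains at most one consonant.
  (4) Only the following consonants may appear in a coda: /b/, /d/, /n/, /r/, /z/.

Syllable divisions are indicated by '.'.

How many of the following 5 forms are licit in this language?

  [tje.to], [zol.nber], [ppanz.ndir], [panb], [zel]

0

[tje.to] — violates constraint 1: contains banned sequence /tj/ → illicit
[zol.nber] — violates constraint 4: syllable 1 coda contains /l/, which is not a licensed coda consonant → illicit
[ppanz.ndir] — violates constraint 3: syllable 1 coda /nz/ has 2 consonants (> 1) → illicit
[panb] — violates constraint 3: syllable 1 coda /nb/ has 2 consonants (> 1) → illicit
[zel] — violates constraint 4: syllable 1 coda contains /l/, which is not a licensed coda consonant → illicit
No form is licit → 0.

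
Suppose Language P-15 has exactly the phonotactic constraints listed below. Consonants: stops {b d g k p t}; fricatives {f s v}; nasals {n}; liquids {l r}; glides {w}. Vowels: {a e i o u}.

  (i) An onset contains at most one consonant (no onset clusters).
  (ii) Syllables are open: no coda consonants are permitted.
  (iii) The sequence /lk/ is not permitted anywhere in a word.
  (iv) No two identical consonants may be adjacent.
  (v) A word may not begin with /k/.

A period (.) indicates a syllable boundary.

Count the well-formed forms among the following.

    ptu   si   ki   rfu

ptu — violates constraint (i): syllable 1 onset /pt/ has 2 consonants (> 1) → ill-formed
si — σ1 onset /s/, coda /∅/ ok → well-formed
ki — violates constraint (v): word begins with /k/ → ill-formed
rfu — violates constraint (i): syllable 1 onset /rf/ has 2 consonants (> 1) → ill-formed
Well-formed: si → 1.

1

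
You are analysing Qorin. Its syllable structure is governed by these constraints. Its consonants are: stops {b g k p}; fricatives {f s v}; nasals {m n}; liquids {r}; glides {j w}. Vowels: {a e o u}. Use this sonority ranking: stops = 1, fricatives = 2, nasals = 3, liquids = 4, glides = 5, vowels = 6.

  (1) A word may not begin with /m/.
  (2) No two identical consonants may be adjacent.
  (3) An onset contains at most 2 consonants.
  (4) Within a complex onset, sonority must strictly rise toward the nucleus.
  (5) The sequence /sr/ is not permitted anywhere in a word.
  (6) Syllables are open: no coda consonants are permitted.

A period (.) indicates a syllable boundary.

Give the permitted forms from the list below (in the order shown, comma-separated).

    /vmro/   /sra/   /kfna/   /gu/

/gu/

/vmro/ — violates constraint 3: syllable 1 onset /vmr/ has 3 consonants (> 2) → not permitted
/sra/ — violates constraint 5: contains banned sequence /sr/ → not permitted
/kfna/ — violates constraint 3: syllable 1 onset /kfn/ has 3 consonants (> 2) → not permitted
/gu/ — σ1 onset /g/, coda /∅/ ok → permitted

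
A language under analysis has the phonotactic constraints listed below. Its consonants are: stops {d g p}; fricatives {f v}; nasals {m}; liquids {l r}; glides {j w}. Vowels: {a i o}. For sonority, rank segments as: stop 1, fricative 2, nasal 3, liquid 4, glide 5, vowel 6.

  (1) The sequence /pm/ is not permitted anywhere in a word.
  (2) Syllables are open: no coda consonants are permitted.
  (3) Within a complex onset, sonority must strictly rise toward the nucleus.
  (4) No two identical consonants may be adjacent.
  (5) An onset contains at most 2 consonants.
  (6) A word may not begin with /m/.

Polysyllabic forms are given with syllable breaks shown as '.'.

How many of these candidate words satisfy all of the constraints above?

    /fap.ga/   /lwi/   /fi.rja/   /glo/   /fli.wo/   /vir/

4

/fap.ga/ — violates constraint 2: syllable 1 coda /p/ has 1 consonant (> 0) → ill-formed
/lwi/ — σ1 onset /lw/ (4→5 rises), coda /∅/ ok → well-formed
/fi.rja/ — σ1 onset /f/, coda /∅/ ok; σ2 onset /rj/ (4→5 rises), coda /∅/ ok → well-formed
/glo/ — σ1 onset /gl/ (1→4 rises), coda /∅/ ok → well-formed
/fli.wo/ — σ1 onset /fl/ (2→4 rises), coda /∅/ ok; σ2 onset /w/, coda /∅/ ok → well-formed
/vir/ — violates constraint 2: syllable 1 coda /r/ has 1 consonant (> 0) → ill-formed
Well-formed: /lwi/, /fi.rja/, /glo/, /fli.wo/ → 4.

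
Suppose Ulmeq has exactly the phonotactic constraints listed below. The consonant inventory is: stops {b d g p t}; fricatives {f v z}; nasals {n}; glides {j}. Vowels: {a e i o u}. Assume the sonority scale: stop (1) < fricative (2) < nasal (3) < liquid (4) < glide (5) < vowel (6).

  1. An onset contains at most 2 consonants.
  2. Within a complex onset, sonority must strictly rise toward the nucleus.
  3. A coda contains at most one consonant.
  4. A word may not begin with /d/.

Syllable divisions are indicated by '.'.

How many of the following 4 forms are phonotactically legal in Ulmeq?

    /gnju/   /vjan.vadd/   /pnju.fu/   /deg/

0

/gnju/ — violates constraint 1: syllable 1 onset /gnj/ has 3 consonants (> 2) → phonotactically illegal
/vjan.vadd/ — violates constraint 3: syllable 2 coda /dd/ has 2 consonants (> 1) → phonotactically illegal
/pnju.fu/ — violates constraint 1: syllable 1 onset /pnj/ has 3 consonants (> 2) → phonotactically illegal
/deg/ — violates constraint 4: word begins with /d/ → phonotactically illegal
No form is phonotactically legal → 0.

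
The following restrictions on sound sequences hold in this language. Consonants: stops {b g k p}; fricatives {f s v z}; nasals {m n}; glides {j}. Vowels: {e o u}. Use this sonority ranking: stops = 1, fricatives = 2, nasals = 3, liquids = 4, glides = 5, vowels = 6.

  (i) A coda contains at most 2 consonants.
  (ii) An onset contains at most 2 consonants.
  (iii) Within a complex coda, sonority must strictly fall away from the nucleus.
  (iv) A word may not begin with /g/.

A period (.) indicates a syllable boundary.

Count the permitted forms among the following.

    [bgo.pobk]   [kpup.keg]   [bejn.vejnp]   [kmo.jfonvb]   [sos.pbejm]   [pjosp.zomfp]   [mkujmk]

2

[bgo.pobk] — violates constraint (iii): syllable 2 coda /bk/: /b/ (stop, 1) → /k/ (stop, 1) does not fall → not permitted
[kpup.keg] — σ1 onset /kp/ (2C), coda /p/ ok; σ2 onset /k/, coda /g/ ok → permitted
[bejn.vejnp] — violates constraint (i): syllable 2 coda /jnp/ has 3 consonants (> 2) → not permitted
[kmo.jfonvb] — violates constraint (i): syllable 2 coda /nvb/ has 3 consonants (> 2) → not permitted
[sos.pbejm] — σ1 onset /s/, coda /s/ ok; σ2 onset /pb/ (2C), coda /jm/ (5→3 falls) ok → permitted
[pjosp.zomfp] — violates constraint (i): syllable 2 coda /mfp/ has 3 consonants (> 2) → not permitted
[mkujmk] — violates constraint (i): syllable 1 coda /jmk/ has 3 consonants (> 2) → not permitted
Permitted: [kpup.keg], [sos.pbejm] → 2.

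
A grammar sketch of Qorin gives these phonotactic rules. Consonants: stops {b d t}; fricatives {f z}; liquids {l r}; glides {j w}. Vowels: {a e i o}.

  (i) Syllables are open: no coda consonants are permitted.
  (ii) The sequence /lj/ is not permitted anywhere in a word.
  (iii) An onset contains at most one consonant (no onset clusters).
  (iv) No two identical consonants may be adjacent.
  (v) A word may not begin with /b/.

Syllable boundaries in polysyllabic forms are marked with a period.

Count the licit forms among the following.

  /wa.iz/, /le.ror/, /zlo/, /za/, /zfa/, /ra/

2

/wa.iz/ — violates constraint (i): syllable 2 coda /z/ has 1 consonant (> 0) → illicit
/le.ror/ — violates constraint (i): syllable 2 coda /r/ has 1 consonant (> 0) → illicit
/zlo/ — violates constraint (iii): syllable 1 onset /zl/ has 2 consonants (> 1) → illicit
/za/ — σ1 onset /z/, coda /∅/ ok → licit
/zfa/ — violates constraint (iii): syllable 1 onset /zf/ has 2 consonants (> 1) → illicit
/ra/ — σ1 onset /r/, coda /∅/ ok → licit
Licit: /za/, /ra/ → 2.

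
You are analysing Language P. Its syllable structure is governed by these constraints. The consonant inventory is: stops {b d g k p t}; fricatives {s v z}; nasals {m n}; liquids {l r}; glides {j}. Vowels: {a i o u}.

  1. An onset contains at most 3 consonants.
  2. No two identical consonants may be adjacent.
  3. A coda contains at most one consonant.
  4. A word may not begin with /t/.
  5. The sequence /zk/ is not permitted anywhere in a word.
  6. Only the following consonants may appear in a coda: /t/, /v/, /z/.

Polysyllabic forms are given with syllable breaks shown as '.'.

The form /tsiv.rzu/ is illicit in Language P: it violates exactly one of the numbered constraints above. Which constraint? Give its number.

4

/tsiv.rzu/: word begins with /t/.
This is a violation of constraint 4: "A word may not begin with /t/."
The remaining constraints (1, 2, 3, 5, 6) are satisfied.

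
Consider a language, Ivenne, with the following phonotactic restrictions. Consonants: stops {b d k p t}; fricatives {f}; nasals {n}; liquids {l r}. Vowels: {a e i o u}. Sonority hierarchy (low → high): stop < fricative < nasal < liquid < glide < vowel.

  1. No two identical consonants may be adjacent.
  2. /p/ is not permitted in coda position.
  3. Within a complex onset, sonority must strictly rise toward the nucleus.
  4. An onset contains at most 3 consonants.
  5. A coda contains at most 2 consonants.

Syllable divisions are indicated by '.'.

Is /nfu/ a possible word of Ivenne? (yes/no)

no

/nfu/ — violates constraint 3: syllable 1 onset /nf/: /n/ (nasal, 3) → /f/ (fricative, 2) does not rise → ill-formed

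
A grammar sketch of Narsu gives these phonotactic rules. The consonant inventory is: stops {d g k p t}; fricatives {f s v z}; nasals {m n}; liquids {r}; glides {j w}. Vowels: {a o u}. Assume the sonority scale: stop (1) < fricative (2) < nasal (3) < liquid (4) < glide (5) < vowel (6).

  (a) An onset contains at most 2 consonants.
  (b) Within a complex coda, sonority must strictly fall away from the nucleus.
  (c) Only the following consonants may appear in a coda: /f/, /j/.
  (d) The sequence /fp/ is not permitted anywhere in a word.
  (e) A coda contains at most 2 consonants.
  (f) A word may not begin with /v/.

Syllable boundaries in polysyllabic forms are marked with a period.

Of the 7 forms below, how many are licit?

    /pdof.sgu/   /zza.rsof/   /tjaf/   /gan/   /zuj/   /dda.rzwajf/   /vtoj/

4

/pdof.sgu/ — σ1 onset /pd/ (2C), coda /f/ ok; σ2 onset /sg/ (2C), coda /∅/ ok → licit
/zza.rsof/ — σ1 onset /zz/ (2C), coda /∅/ ok; σ2 onset /rs/ (2C), coda /f/ ok → licit
/tjaf/ — σ1 onset /tj/ (2C), coda /f/ ok → licit
/gan/ — violates constraint (c): syllable 1 coda contains /n/, which is not a licensed coda consonant → illicit
/zuj/ — σ1 onset /z/, coda /j/ ok → licit
/dda.rzwajf/ — violates constraint (a): syllable 2 onset /rzw/ has 3 consonants (> 2) → illicit
/vtoj/ — violates constraint (f): word begins with /v/ → illicit
Licit: /pdof.sgu/, /zza.rsof/, /tjaf/, /zuj/ → 4.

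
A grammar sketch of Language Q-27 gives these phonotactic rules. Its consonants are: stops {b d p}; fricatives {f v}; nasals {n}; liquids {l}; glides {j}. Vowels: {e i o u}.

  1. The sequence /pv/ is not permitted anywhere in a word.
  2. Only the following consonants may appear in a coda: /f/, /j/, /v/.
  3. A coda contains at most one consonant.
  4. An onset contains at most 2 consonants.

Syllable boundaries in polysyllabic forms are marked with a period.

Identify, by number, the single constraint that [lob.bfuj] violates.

2

[lob.bfuj]: syllable 1 coda contains /b/, which is not a licensed coda consonant.
This is a violation of constraint 2: "Only the following consonants may appear in a coda: /f/, /j/, /v/."
The remaining constraints (1, 3, 4) are satisfied.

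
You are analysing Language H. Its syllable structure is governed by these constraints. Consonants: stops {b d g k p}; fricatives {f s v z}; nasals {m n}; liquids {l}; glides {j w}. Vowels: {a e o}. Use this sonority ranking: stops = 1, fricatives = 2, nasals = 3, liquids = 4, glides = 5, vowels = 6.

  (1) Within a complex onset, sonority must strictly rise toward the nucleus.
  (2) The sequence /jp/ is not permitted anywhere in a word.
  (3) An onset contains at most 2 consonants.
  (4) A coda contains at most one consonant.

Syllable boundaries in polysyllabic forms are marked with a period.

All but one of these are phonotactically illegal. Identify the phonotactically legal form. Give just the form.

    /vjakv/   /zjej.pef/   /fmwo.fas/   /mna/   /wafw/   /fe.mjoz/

/vjakv/ — violates constraint 4: syllable 1 coda /kv/ has 2 consonants (> 1) → phonotactically illegal
/zjej.pef/ — violates constraint 2: contains banned sequence /jp/ → phonotactically illegal
/fmwo.fas/ — violates constraint 3: syllable 1 onset /fmw/ has 3 consonants (> 2) → phonotactically illegal
/mna/ — violates constraint 1: syllable 1 onset /mn/: /m/ (nasal, 3) → /n/ (nasal, 3) does not rise → phonotactically illegal
/wafw/ — violates constraint 4: syllable 1 coda /fw/ has 2 consonants (> 1) → phonotactically illegal
/fe.mjoz/ — σ1 onset /f/, coda /∅/ ok; σ2 onset /mj/ (3→5 rises), coda /z/ ok → phonotactically legal

/fe.mjoz/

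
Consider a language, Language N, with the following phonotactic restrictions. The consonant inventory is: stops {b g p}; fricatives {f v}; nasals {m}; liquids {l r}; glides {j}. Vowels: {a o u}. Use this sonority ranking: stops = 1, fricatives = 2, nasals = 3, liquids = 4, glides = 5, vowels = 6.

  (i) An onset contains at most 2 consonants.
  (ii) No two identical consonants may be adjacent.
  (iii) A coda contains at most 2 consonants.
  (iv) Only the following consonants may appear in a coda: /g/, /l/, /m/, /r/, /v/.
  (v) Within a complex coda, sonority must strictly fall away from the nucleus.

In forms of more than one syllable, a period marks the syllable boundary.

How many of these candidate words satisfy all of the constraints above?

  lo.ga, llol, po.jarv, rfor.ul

lo.ga — σ1 onset /l/, coda /∅/ ok; σ2 onset /g/, coda /∅/ ok → well-formed
llol — violates constraint (ii): adjacent identical consonants /ll/ → ill-formed
po.jarv — σ1 onset /p/, coda /∅/ ok; σ2 onset /j/, coda /rv/ (4→2 falls) ok → well-formed
rfor.ul — σ1 onset /rf/ (2C), coda /r/ ok; σ2 onset /∅/, coda /l/ ok → well-formed
Well-formed: lo.ga, po.jarv, rfor.ul → 3.

3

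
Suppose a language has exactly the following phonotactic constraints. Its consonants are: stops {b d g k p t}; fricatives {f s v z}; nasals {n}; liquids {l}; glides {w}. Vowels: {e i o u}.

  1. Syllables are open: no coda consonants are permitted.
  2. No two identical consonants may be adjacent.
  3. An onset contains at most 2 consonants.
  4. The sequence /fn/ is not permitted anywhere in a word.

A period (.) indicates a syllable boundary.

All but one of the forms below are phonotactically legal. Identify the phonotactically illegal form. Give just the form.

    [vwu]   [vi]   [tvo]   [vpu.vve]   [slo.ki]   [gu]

[vwu] — σ1 onset /vw/ (2C), coda /∅/ ok → phonotactically legal
[vi] — σ1 onset /v/, coda /∅/ ok → phonotactically legal
[tvo] — σ1 onset /tv/ (2C), coda /∅/ ok → phonotactically legal
[vpu.vve] — violates constraint 2: adjacent identical consonants /vv/ → phonotactically illegal
[slo.ki] — σ1 onset /sl/ (2C), coda /∅/ ok; σ2 onset /k/, coda /∅/ ok → phonotactically legal
[gu] — σ1 onset /g/, coda /∅/ ok → phonotactically legal

[vpu.vve]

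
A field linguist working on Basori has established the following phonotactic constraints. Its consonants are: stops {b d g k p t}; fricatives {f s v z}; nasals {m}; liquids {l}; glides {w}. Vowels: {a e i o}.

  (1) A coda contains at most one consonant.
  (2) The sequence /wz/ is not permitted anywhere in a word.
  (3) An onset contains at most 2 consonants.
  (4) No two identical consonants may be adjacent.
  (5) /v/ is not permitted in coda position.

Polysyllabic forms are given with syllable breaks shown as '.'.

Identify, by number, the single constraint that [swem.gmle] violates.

[swem.gmle]: syllable 2 onset /gml/ has 3 consonants (> 2).
This is a violation of constraint 3: "An onset contains at most 2 consonants."
The remaining constraints (1, 2, 4, 5) are satisfied.

3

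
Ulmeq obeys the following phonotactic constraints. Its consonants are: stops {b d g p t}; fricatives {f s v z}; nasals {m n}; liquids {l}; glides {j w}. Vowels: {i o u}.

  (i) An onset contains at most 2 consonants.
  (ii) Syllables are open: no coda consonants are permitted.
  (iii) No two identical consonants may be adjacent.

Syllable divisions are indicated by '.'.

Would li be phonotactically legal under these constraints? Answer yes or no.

yes

li — σ1 onset /l/, coda /∅/ ok → phonotactically legal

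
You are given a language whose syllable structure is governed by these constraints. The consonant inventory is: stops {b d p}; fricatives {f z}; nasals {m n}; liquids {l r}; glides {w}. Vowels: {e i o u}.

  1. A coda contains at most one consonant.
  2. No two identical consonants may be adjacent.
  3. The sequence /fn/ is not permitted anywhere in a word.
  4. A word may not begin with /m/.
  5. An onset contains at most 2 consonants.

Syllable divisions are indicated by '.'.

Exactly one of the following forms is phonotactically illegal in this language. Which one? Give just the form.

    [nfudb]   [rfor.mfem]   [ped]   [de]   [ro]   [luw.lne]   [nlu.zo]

[nfudb] — violates constraint 1: syllable 1 coda /db/ has 2 consonants (> 1) → phonotactically illegal
[rfor.mfem] — σ1 onset /rf/ (2C), coda /r/ ok; σ2 onset /mf/ (2C), coda /m/ ok → phonotactically legal
[ped] — σ1 onset /p/, coda /d/ ok → phonotactically legal
[de] — σ1 onset /d/, coda /∅/ ok → phonotactically legal
[ro] — σ1 onset /r/, coda /∅/ ok → phonotactically legal
[luw.lne] — σ1 onset /l/, coda /w/ ok; σ2 onset /ln/ (2C), coda /∅/ ok → phonotactically legal
[nlu.zo] — σ1 onset /nl/ (2C), coda /∅/ ok; σ2 onset /z/, coda /∅/ ok → phonotactically legal

[nfudb]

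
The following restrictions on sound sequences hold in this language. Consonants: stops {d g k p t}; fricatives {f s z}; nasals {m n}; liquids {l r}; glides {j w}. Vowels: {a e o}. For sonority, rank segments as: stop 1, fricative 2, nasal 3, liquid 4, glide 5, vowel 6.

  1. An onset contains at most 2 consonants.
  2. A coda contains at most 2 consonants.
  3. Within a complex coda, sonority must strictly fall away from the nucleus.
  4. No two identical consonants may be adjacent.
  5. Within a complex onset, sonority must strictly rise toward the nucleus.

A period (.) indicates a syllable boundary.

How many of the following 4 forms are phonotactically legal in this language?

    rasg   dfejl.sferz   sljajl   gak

2

rasg — σ1 onset /r/, coda /sg/ (2→1 falls) ok → phonotactically legal
dfejl.sferz — violates constraint 5: syllable 2 onset /sf/: /s/ (fricative, 2) → /f/ (fricative, 2) does not rise → phonotactically illegal
sljajl — violates constraint 1: syllable 1 onset /slj/ has 3 consonants (> 2) → phonotactically illegal
gak — σ1 onset /g/, coda /k/ ok → phonotactically legal
Phonotactically legal: rasg, gak → 2.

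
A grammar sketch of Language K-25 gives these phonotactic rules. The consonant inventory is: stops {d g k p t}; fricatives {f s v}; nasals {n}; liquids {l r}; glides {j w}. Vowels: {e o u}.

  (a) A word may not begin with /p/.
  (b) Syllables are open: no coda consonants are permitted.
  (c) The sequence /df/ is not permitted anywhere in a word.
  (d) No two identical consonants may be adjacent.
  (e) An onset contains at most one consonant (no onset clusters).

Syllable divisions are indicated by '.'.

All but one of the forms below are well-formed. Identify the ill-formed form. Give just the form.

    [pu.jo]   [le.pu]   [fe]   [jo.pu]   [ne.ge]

[pu.jo] — violates constraint (a): word begins with /p/ → ill-formed
[le.pu] — σ1 onset /l/, coda /∅/ ok; σ2 onset /p/, coda /∅/ ok → well-formed
[fe] — σ1 onset /f/, coda /∅/ ok → well-formed
[jo.pu] — σ1 onset /j/, coda /∅/ ok; σ2 onset /p/, coda /∅/ ok → well-formed
[ne.ge] — σ1 onset /n/, coda /∅/ ok; σ2 onset /g/, coda /∅/ ok → well-formed

[pu.jo]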